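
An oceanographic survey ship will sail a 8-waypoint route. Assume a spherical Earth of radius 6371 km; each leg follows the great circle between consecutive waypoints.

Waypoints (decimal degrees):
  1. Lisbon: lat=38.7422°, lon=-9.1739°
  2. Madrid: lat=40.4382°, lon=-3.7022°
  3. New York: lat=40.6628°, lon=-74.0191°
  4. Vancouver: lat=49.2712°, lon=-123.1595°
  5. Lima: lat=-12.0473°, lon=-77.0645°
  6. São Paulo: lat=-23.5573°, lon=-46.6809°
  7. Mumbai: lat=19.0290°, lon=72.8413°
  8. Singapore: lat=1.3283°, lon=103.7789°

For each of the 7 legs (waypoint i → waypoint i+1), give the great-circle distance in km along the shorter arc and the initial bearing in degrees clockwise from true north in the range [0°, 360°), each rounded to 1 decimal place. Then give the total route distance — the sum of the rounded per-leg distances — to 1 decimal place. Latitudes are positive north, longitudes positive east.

Leg 1: dist=505.3 km, bearing=66.4°
Leg 2: dist=5770.4 km, bearing=294.8°
Leg 3: dist=3909.2 km, bearing=301.0°
Leg 4: dist=8170.7 km, bearing=132.7°
Leg 5: dist=3452.0 km, bearing=116.0°
Leg 6: dist=13773.8 km, bearing=82.2°
Leg 7: dist=3902.4 km, bearing=116.6°
Total: 39483.8 km

Leg 1: φ1=0.6761789, φ2=0.7057797, Δφ=0.0296008, Δλ=0.0954992 rad; a=sin²(Δφ/2)+cosφ1·cosφ2·sin²(Δλ/2)=0.0015715195; c=2·atan2(√a, √(1-a))=0.079305571; dist=6371·c=505.256 ≈ 505.3 km; running total=505.3 km
Leg 1 bearing: y=sinΔλ·cosφ2=0.07257457, x=cosφ1·sinφ2-sinφ1·cosφ2·cosΔλ=0.03176682; θ=atan2(y, x)=66.3604° ≈ 66.4°
Leg 2: φ1=0.7057797, φ2=0.7096997, Δφ=0.0039200, Δλ=-1.2272614 rad; a=sin²(Δφ/2)+cosφ1·cosφ2·sin²(Δλ/2)=0.1914456255; c=2·atan2(√a, √(1-a))=0.905733274; dist=6371·c=5770.427 ≈ 5770.4 km; running total=6275.7 km
Leg 2 bearing: y=sinΔλ·cosφ2=-0.71423499, x=cosφ1·sinφ2-sinφ1·cosφ2·cosΔλ=0.33021988; θ=atan2(y, x)=-65.1870° <0 so +360° → 294.8130° ≈ 294.8°
Leg 3: φ1=0.7096997, φ2=0.8599447, Δφ=0.1502449, Δλ=-0.8576618 rad; a=sin²(Δφ/2)+cosφ1·cosφ2·sin²(Δλ/2)=0.0912065497; c=2·atan2(√a, √(1-a))=0.613588690; dist=6371·c=3909.174 ≈ 3909.2 km; running total=10184.9 km
Leg 3 bearing: y=sinΔλ·cosφ2=-0.49347992, x=cosφ1·sinφ2-sinφ1·cosφ2·cosΔλ=0.29669719; θ=atan2(y, x)=-58.9843° <0 so +360° → 301.0157° ≈ 301.0°
Leg 4: φ1=0.8599447, φ2=-0.2102651, Δφ=-1.0702097, Δλ=0.8045095 rad; a=sin²(Δφ/2)+cosφ1·cosφ2·sin²(Δλ/2)=0.3578313306; c=2·atan2(√a, √(1-a))=1.282481160; dist=6371·c=8170.687 ≈ 8170.7 km; running total=18355.6 km
Leg 4 bearing: y=sinΔλ·cosφ2=0.70462225, x=cosφ1·sinφ2-sinφ1·cosφ2·cosΔλ=-0.65012289; θ=atan2(y, x)=132.6963° ≈ 132.7°
Leg 5: φ1=-0.2102651, φ2=-0.4111524, Δφ=-0.2008874, Δλ=0.5302939 rad; a=sin²(Δφ/2)+cosφ1·cosφ2·sin²(Δλ/2)=0.0716164649; c=2·atan2(√a, √(1-a))=0.541828655; dist=6371·c=3451.990 ≈ 3452.0 km; running total=21807.6 km
Leg 5 bearing: y=sinΔλ·cosφ2=0.46363501, x=cosφ1·sinφ2-sinφ1·cosφ2·cosΔλ=-0.22581578; θ=atan2(y, x)=115.9686° ≈ 116.0°
Leg 6: φ1=-0.4111524, φ2=0.3321187, Δφ=0.7432712, Δλ=2.0860559 rad; a=sin²(Δφ/2)+cosφ1·cosφ2·sin²(Δλ/2)=0.7786604059; c=2·atan2(√a, √(1-a))=2.161951837; dist=6371·c=13773.795 ≈ 13773.8 km; running total=35581.4 km
Leg 6 bearing: y=sinΔλ·cosφ2=0.82261352, x=cosφ1·sinφ2-sinφ1·cosφ2·cosΔλ=0.11269654; θ=atan2(y, x)=82.1991° ≈ 82.2°
Leg 7: φ1=0.3321187, φ2=0.0231832, Δφ=-0.3089355, Δλ=0.5399630 rad; a=sin²(Δφ/2)+cosφ1·cosφ2·sin²(Δλ/2)=0.0909018601; c=2·atan2(√a, √(1-a))=0.612529585; dist=6371·c=3902.426 ≈ 3902.4 km; running total=39483.8 km
Leg 7 bearing: y=sinΔλ·cosφ2=0.51396609, x=cosφ1·sinφ2-sinφ1·cosφ2·cosΔλ=-0.25766976; θ=atan2(y, x)=116.6263° ≈ 116.6°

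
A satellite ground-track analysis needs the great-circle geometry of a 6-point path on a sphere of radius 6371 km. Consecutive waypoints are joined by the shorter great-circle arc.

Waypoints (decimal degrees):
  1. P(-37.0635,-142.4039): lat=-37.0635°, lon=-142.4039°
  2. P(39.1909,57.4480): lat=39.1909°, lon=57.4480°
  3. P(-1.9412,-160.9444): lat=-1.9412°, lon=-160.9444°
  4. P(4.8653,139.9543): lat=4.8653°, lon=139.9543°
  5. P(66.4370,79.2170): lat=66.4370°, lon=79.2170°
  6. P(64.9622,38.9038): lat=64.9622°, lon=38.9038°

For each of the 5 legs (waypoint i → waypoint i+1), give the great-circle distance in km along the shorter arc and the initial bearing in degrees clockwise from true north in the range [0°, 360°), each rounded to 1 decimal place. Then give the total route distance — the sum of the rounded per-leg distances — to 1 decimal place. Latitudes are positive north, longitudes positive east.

Leg 1: φ1=-0.6468801, φ2=0.6840102, Δφ=1.3308903, Δλ=3.4880737 rad; a=sin²(Δφ/2)+cosφ1·cosφ2·sin²(Δλ/2)=0.9812789048; c=2·atan2(√a, √(1-a))=2.867081435; dist=6371·c=18266.176 ≈ 18266.2 km; running total=18266.2 km
Leg 1 bearing: y=sinΔλ·cosφ2=-0.26319753, x=cosφ1·sinφ2-sinφ1·cosφ2·cosΔλ=0.06488085; θ=atan2(y, x)=-76.1521° <0 so +360° → 283.8479° ≈ 283.8°
Leg 2: φ1=0.6840102, φ2=-0.0338803, Δφ=-0.7178906, Δλ=-3.8116664 rad; a=sin²(Δφ/2)+cosφ1·cosφ2·sin²(Δλ/2)=0.8142589616; c=2·atan2(√a, √(1-a))=2.250442583; dist=6371·c=14337.570 ≈ 14337.6 km; running total=32603.8 km
Leg 2 bearing: y=sinΔλ·cosφ2=0.62068741, x=cosφ1·sinφ2-sinφ1·cosφ2·cosΔλ=0.46873484; θ=atan2(y, x)=52.9404° ≈ 52.9°
Leg 3: φ1=-0.0338803, φ2=0.0849155, Δφ=0.1187958, Δλ=5.2516730 rad; a=sin²(Δφ/2)+cosφ1·cosφ2·sin²(Δλ/2)=0.2457475576; c=2·atan2(√a, √(1-a))=1.037348796; dist=6371·c=6608.949 ≈ 6608.9 km; running total=39212.7 km
Leg 3 bearing: y=sinΔλ·cosφ2=-0.85498477, x=cosφ1·sinφ2-sinφ1·cosφ2·cosΔλ=0.10209710; θ=atan2(y, x)=-83.1903° <0 so +360° → 276.8097° ≈ 276.8°
Leg 4: φ1=0.0849155, φ2=1.1595444, Δφ=1.0746289, Δλ=-1.0600659 rad; a=sin²(Δφ/2)+cosφ1·cosφ2·sin²(Δλ/2)=0.3637775446; c=2·atan2(√a, √(1-a))=1.294863171; dist=6371·c=8249.573 ≈ 8249.6 km; running total=47462.3 km
Leg 4 bearing: y=sinΔλ·cosφ2=-0.34874325, x=cosφ1·sinφ2-sinφ1·cosφ2·cosΔλ=0.89674518; θ=atan2(y, x)=-21.2510° <0 so +360° → 338.7490° ≈ 338.7°
Leg 5: φ1=1.1595444, φ2=1.1338043, Δφ=-0.0257401, Δλ=-0.7035981 rad; a=sin²(Δφ/2)+cosφ1·cosφ2·sin²(Δλ/2)=0.0202545580; c=2·atan2(√a, √(1-a))=0.285606749; dist=6371·c=1819.601 ≈ 1819.6 km; running total=49281.9 km
Leg 5 bearing: y=sinΔλ·cosφ2=-0.27380620, x=cosφ1·sinφ2-sinφ1·cosφ2·cosΔλ=0.06638833; θ=atan2(y, x)=-76.3708° <0 so +360° → 283.6292° ≈ 283.6°

Leg 1: dist=18266.2 km, bearing=283.8°
Leg 2: dist=14337.6 km, bearing=52.9°
Leg 3: dist=6608.9 km, bearing=276.8°
Leg 4: dist=8249.6 km, bearing=338.7°
Leg 5: dist=1819.6 km, bearing=283.6°
Total: 49281.9 km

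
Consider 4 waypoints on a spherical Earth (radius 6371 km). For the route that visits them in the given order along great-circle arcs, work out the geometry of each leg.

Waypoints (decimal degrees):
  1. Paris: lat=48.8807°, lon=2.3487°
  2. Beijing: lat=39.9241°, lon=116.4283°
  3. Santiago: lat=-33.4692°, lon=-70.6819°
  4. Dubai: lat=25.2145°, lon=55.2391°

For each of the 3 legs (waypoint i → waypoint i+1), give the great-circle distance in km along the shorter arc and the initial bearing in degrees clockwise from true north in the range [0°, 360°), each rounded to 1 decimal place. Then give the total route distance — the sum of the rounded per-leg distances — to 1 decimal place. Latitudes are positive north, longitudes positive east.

Leg 1: φ1=0.8531292, φ2=0.6968070, Δφ=-0.1563222, Δλ=1.9910646 rad; a=sin²(Δφ/2)+cosφ1·cosφ2·sin²(Δλ/2)=0.3611482468; c=2·atan2(√a, √(1-a))=1.289393567; dist=6371·c=8214.726 ≈ 8214.7 km; running total=8214.7 km
Leg 1 bearing: y=sinΔλ·cosφ2=0.70015967, x=cosφ1·sinφ2-sinφ1·cosφ2·cosΔλ=0.65776683; θ=atan2(y, x)=46.7881° ≈ 46.8°
Leg 2: φ1=0.6968070, φ2=-0.5841477, Δφ=-1.2809547, Δλ=-3.2656891 rad; a=sin²(Δφ/2)+cosφ1·cosφ2·sin²(Δλ/2)=0.9943705374; c=2·atan2(√a, √(1-a))=2.991392014; dist=6371·c=19058.159 ≈ 19058.2 km; running total=27272.9 km
Leg 2 bearing: y=sinΔλ·cosφ2=0.10325354, x=cosφ1·sinφ2-sinφ1·cosφ2·cosΔλ=0.10830417; θ=atan2(y, x)=43.6324° ≈ 43.6°
Leg 3: φ1=-0.5841477, φ2=0.4400760, Δφ=1.0242238, Δλ=2.1977360 rad; a=sin²(Δφ/2)+cosφ1·cosφ2·sin²(Δλ/2)=0.8388492492; c=2·atan2(√a, √(1-a))=2.315424582; dist=6371·c=14751.570 ≈ 14751.6 km; running total=42024.5 km
Leg 3 bearing: y=sinΔλ·cosφ2=0.73266579, x=cosφ1·sinφ2-sinφ1·cosφ2·cosΔλ=0.06265445; θ=atan2(y, x)=85.1122° ≈ 85.1°

Leg 1: dist=8214.7 km, bearing=46.8°
Leg 2: dist=19058.2 km, bearing=43.6°
Leg 3: dist=14751.6 km, bearing=85.1°
Total: 42024.5 km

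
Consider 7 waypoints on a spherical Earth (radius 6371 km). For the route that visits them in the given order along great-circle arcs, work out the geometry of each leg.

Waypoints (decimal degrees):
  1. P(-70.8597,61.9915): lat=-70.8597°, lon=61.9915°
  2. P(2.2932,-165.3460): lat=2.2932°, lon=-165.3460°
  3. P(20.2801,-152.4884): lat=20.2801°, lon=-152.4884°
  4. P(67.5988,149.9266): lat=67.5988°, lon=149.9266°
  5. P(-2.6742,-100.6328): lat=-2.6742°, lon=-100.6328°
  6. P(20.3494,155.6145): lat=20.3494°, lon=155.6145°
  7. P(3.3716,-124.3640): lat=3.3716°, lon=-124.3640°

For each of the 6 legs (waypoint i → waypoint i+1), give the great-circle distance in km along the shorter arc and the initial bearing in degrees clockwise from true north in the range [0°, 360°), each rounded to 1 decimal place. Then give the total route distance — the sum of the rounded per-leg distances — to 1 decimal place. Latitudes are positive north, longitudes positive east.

Leg 1: φ1=-1.2367351, φ2=0.0400239, Δφ=1.2767590, Δλ=-3.9677879 rad; a=sin²(Δφ/2)+cosφ1·cosφ2·sin²(Δλ/2)=0.6299110866; c=2·atan2(√a, √(1-a))=1.833634374; dist=6371·c=11682.085 ≈ 11682.1 km; running total=11682.1 km
Leg 1 bearing: y=sinΔλ·cosφ2=0.73476938, x=cosφ1·sinφ2-sinφ1·cosφ2·cosΔλ=-0.62658311; θ=atan2(y, x)=130.4563° ≈ 130.5°
Leg 2: φ1=0.0400239, φ2=0.3539545, Δφ=0.3139306, Δλ=0.2244075 rad; a=sin²(Δφ/2)+cosφ1·cosφ2·sin²(Δλ/2)=0.0361867694; c=2·atan2(√a, √(1-a))=0.382789178; dist=6371·c=2438.7499 ≈ 2438.7 km; running total=14120.8 km
Leg 2 bearing: y=sinΔλ·cosφ2=0.20873402, x=cosφ1·sinφ2-sinφ1·cosφ2·cosΔλ=0.30974063; θ=atan2(y, x)=33.9760° ≈ 34.0°
Leg 3: φ1=0.3539545, φ2=1.1798216, Δφ=0.8258671, Δλ=5.2781375 rad; a=sin²(Δφ/2)+cosφ1·cosφ2·sin²(Δλ/2)=0.2439636192; c=2·atan2(√a, √(1-a))=1.033200111; dist=6371·c=6582.518 ≈ 6582.5 km; running total=20703.3 km
Leg 3 bearing: y=sinΔλ·cosφ2=-0.32171124, x=cosφ1·sinφ2-sinφ1·cosφ2·cosΔλ=0.79641909; θ=atan2(y, x)=-21.9961° <0 so +360° → 338.0039° ≈ 338.0°
Leg 4: φ1=1.1798216, φ2=-0.0466736, Δφ=-1.2264952, Δλ=-4.3730865 rad; a=sin²(Δφ/2)+cosφ1·cosφ2·sin²(Δλ/2)=0.5849177989; c=2·atan2(√a, √(1-a))=1.741459168; dist=6371·c=11094.836 ≈ 11094.8 km; running total=31798.1 km
Leg 4 bearing: y=sinΔλ·cosφ2=0.94196012, x=cosφ1·sinφ2-sinφ1·cosφ2·cosΔλ=0.28959799; θ=atan2(y, x)=72.9104° ≈ 72.9°
Leg 5: φ1=-0.0466736, φ2=0.3551640, Δφ=0.4018376, Δλ=4.4723591 rad; a=sin²(Δφ/2)+cosφ1·cosφ2·sin²(Δλ/2)=0.6194382732; c=2·atan2(√a, √(1-a))=1.812005066; dist=6371·c=11544.284 ≈ 11544.3 km; running total=43342.4 km
Leg 5 bearing: y=sinΔλ·cosφ2=-0.91070958, x=cosφ1·sinφ2-sinφ1·cosφ2·cosΔλ=0.33696594; θ=atan2(y, x)=-69.6953° <0 so +360° → 290.3047° ≈ 290.3°
Leg 6: φ1=0.3551640, φ2=0.0588455, Δφ=-0.2963185, Δλ=-4.8865467 rad; a=sin²(Δφ/2)+cosφ1·cosφ2·sin²(Δλ/2)=0.4086828110; c=2·atan2(√a, √(1-a))=1.387131095; dist=6371·c=8837.412 ≈ 8837.4 km; running total=52179.8 km
Leg 6 bearing: y=sinΔλ·cosφ2=0.98316813, x=cosφ1·sinφ2-sinφ1·cosφ2·cosΔλ=-0.00501123; θ=atan2(y, x)=90.2920° ≈ 90.3°

Leg 1: dist=11682.1 km, bearing=130.5°
Leg 2: dist=2438.7 km, bearing=34.0°
Leg 3: dist=6582.5 km, bearing=338.0°
Leg 4: dist=11094.8 km, bearing=72.9°
Leg 5: dist=11544.3 km, bearing=290.3°
Leg 6: dist=8837.4 km, bearing=90.3°
Total: 52179.8 km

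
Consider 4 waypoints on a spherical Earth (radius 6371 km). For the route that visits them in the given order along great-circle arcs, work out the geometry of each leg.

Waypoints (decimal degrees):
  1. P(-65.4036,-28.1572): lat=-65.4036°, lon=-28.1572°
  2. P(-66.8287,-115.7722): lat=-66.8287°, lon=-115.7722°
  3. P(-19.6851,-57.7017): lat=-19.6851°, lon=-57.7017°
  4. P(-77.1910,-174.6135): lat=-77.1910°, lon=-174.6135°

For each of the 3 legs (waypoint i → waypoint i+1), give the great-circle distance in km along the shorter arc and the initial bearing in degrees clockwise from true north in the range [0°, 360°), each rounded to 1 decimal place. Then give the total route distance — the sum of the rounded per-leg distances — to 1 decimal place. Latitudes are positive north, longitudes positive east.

Leg 1: φ1=-1.1415082, φ2=-1.1663808, Δφ=-0.0248727, Δλ=-1.5291702 rad; a=sin²(Δφ/2)+cosφ1·cosφ2·sin²(Δλ/2)=0.0786351011; c=2·atan2(√a, √(1-a))=0.568462251; dist=6371·c=3621.673 ≈ 3621.7 km; running total=3621.7 km
Leg 1 bearing: y=sinΔλ·cosφ2=-0.39314061, x=cosφ1·sinφ2-sinφ1·cosφ2·cosΔλ=-0.36775937; θ=atan2(y, x)=-133.0895° <0 so +360° → 226.9105° ≈ 226.9°
Leg 2: φ1=-1.1663808, φ2=-0.3435698, Δφ=0.8228110, Δλ=1.0135214 rad; a=sin²(Δφ/2)+cosφ1·cosφ2·sin²(Δλ/2)=0.2471908471; c=2·atan2(√a, √(1-a))=1.040697849; dist=6371·c=6630.286 ≈ 6630.3 km; running total=10252.0 km
Leg 2 bearing: y=sinΔλ·cosφ2=0.79909995, x=cosφ1·sinφ2-sinφ1·cosφ2·cosΔλ=0.32525282; θ=atan2(y, x)=67.8525° ≈ 67.9°
Leg 3: φ1=-0.3435698, φ2=-1.3472371, Δφ=-1.0036673, Δλ=-2.0404958 rad; a=sin²(Δφ/2)+cosφ1·cosφ2·sin²(Δλ/2)=0.3830070466; c=2·atan2(√a, √(1-a))=1.334620938; dist=6371·c=8502.870 ≈ 8502.9 km; running total=18754.9 km
Leg 3 bearing: y=sinΔλ·cosφ2=-0.19769234, x=cosφ1·sinφ2-sinφ1·cosφ2·cosΔλ=-0.95192874; θ=atan2(y, x)=-168.2678° <0 so +360° → 191.7322° ≈ 191.7°

Leg 1: dist=3621.7 km, bearing=226.9°
Leg 2: dist=6630.3 km, bearing=67.9°
Leg 3: dist=8502.9 km, bearing=191.7°
Total: 18754.9 km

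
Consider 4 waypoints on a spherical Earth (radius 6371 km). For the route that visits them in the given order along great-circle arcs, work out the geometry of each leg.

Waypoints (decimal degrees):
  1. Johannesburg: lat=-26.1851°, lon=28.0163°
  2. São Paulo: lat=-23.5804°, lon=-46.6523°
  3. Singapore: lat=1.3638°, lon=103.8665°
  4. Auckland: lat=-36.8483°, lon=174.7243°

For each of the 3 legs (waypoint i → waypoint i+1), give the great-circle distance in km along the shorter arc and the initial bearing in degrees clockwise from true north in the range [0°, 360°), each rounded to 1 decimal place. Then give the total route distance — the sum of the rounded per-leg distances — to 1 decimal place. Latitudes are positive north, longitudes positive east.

Leg 1: dist=7427.6 km, bearing=254.1°
Leg 2: dist=15991.6 km, bearing=123.6°
Leg 3: dist=8410.5 km, bearing=128.7°
Total: 31829.7 km

Leg 1: φ1=-0.4570162, φ2=-0.4115556, Δφ=0.0454606, Δλ=-1.3032129 rad; a=sin²(Δφ/2)+cosφ1·cosφ2·sin²(Δλ/2)=0.3030101389; c=2·atan2(√a, √(1-a))=1.165838801; dist=6371·c=7427.559 ≈ 7427.6 km; running total=7427.6 km
Leg 1 bearing: y=sinΔλ·cosφ2=-0.88388385, x=cosφ1·sinφ2-sinφ1·cosφ2·cosΔλ=-0.25205024; θ=atan2(y, x)=-105.9161° <0 so +360° → 254.0839° ≈ 254.1°
Leg 2: φ1=-0.4115556, φ2=0.0238028, Δφ=0.4353584, Δλ=2.6270486 rad; a=sin²(Δφ/2)+cosφ1·cosφ2·sin²(Δλ/2)=0.9035618882; c=2·atan2(√a, √(1-a))=2.510060291; dist=6371·c=15991.594 ≈ 15991.6 km; running total=23419.2 km
Leg 2 bearing: y=sinΔλ·cosφ2=0.49199854, x=cosφ1·sinφ2-sinφ1·cosφ2·cosΔλ=-0.32632598; θ=atan2(y, x)=123.5550° ≈ 123.6°
Leg 3: φ1=0.0238028, φ2=-0.6431242, Δφ=-0.6669270, Δλ=1.2367019 rad; a=sin²(Δφ/2)+cosφ1·cosφ2·sin²(Δλ/2)=0.3759711531; c=2·atan2(√a, √(1-a))=1.320121559; dist=6371·c=8410.494 ≈ 8410.5 km; running total=31829.7 km
Leg 3 bearing: y=sinΔλ·cosφ2=0.75597973, x=cosφ1·sinφ2-sinφ1·cosφ2·cosΔλ=-0.60577391; θ=atan2(y, x)=128.7055° ≈ 128.7°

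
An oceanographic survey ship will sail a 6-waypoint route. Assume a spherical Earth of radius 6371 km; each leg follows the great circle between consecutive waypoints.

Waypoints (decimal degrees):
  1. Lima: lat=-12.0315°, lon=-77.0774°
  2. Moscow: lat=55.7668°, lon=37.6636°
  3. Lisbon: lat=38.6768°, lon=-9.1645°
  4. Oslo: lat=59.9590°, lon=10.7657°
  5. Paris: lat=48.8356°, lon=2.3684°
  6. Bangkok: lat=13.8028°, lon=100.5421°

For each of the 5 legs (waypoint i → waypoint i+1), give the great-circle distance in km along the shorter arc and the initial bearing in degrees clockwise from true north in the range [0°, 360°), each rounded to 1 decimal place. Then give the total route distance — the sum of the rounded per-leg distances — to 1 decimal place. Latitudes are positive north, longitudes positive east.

Leg 1: dist=12647.4 km, bearing=33.9°
Leg 2: dist=3914.1 km, bearing=261.0°
Leg 3: dist=2748.2 km, bearing=24.1°
Leg 4: dist=1348.6 km, bearing=207.2°
Leg 5: dist=9441.5 km, bearing=74.8°
Total: 30099.8 km

Leg 1: φ1=-0.2099893, φ2=0.9733143, Δφ=1.1833036, Δλ=2.0026082 rad; a=sin²(Δφ/2)+cosφ1·cosφ2·sin²(Δλ/2)=0.7013033293; c=2·atan2(√a, √(1-a))=1.985159042; dist=6371·c=12647.448 ≈ 12647.4 km; running total=12647.4 km
Leg 1 bearing: y=sinΔλ·cosφ2=0.51092432, x=cosφ1·sinφ2-sinφ1·cosφ2·cosΔλ=0.75951578; θ=atan2(y, x)=33.9286° ≈ 33.9°
Leg 2: φ1=0.9733143, φ2=0.6750375, Δφ=-0.2982768, Δλ=-0.8173045 rad; a=sin²(Δφ/2)+cosφ1·cosφ2·sin²(Δλ/2)=0.0914271861; c=2·atan2(√a, √(1-a))=0.614354631; dist=6371·c=3914.053 ≈ 3914.1 km; running total=16561.5 km
Leg 2 bearing: y=sinΔλ·cosφ2=-0.56935582, x=cosφ1·sinφ2-sinφ1·cosφ2·cosΔλ=-0.09003874; θ=atan2(y, x)=-98.9864° <0 so +360° → 261.0136° ≈ 261.0°
Leg 3: φ1=0.6750375, φ2=1.0464820, Δφ=0.3714445, Δλ=0.3478476 rad; a=sin²(Δφ/2)+cosφ1·cosφ2·sin²(Δλ/2)=0.0458015280; c=2·atan2(√a, √(1-a))=0.431362442; dist=6371·c=2748.210 ≈ 2748.2 km; running total=19309.7 km
Leg 3 bearing: y=sinΔλ·cosφ2=0.17064876, x=cosφ1·sinφ2-sinφ1·cosφ2·cosΔλ=0.38169882; θ=atan2(y, x)=24.0883° ≈ 24.1°
Leg 4: φ1=1.0464820, φ2=0.8523420, Δφ=-0.1941400, Δλ=-0.1465605 rad; a=sin²(Δφ/2)+cosφ1·cosφ2·sin²(Δλ/2)=0.0111593722; c=2·atan2(√a, √(1-a))=0.211670797; dist=6371·c=1348.555 ≈ 1348.6 km; running total=20658.3 km
Leg 4 bearing: y=sinΔλ·cosφ2=-0.09612435, x=cosφ1·sinφ2-sinφ1·cosφ2·cosΔλ=-0.18681400; θ=atan2(y, x)=-152.7721° <0 so +360° → 207.2279° ≈ 207.2°
Leg 5: φ1=0.8523420, φ2=0.2409043, Δφ=-0.6114377, Δλ=1.7134543 rad; a=sin²(Δφ/2)+cosφ1·cosφ2·sin²(Δλ/2)=0.4556352784; c=2·atan2(√a, √(1-a))=1.481950043; dist=6371·c=9441.504 ≈ 9441.5 km; running total=30099.8 km
Leg 5 bearing: y=sinΔλ·cosφ2=0.96125757, x=cosφ1·sinφ2-sinφ1·cosφ2·cosΔλ=0.26098080; θ=atan2(y, x)=74.8104° ≈ 74.8°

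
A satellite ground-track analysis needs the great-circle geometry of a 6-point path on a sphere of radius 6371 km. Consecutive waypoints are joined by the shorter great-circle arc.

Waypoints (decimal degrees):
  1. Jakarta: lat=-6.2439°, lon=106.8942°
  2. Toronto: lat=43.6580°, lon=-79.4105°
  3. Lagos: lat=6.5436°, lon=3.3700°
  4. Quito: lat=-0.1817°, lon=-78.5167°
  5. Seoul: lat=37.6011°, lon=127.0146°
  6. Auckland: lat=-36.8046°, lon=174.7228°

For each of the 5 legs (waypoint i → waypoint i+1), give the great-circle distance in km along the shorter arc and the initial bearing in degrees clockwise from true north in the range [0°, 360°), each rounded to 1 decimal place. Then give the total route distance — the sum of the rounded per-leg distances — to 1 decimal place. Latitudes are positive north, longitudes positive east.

Leg 1: φ1=-0.1089766, φ2=0.7619758, Δφ=0.8709525, Δλ=-3.2516304 rad; a=sin²(Δφ/2)+cosφ1·cosφ2·sin²(Δλ/2)=0.8949577400; c=2·atan2(√a, √(1-a))=2.481467481; dist=6371·c=15809.429 ≈ 15809.4 km; running total=15809.4 km
Leg 1 bearing: y=sinΔλ·cosφ2=0.07944884, x=cosφ1·sinφ2-sinφ1·cosφ2·cosΔλ=0.60804722; θ=atan2(y, x)=7.4442° ≈ 7.4°
Leg 2: φ1=0.7619758, φ2=0.1142074, Δφ=-0.6477685, Δλ=1.4447923 rad; a=sin²(Δφ/2)+cosφ1·cosφ2·sin²(Δλ/2)=0.4155003673; c=2·atan2(√a, √(1-a))=1.400982085; dist=6371·c=8925.657 ≈ 8925.7 km; running total=24735.1 km
Leg 2 bearing: y=sinΔλ·cosφ2=0.98560906, x=cosφ1·sinφ2-sinφ1·cosφ2·cosΔλ=-0.00374550; θ=atan2(y, x)=90.2177° ≈ 90.2°
Leg 3: φ1=0.1142074, φ2=-0.0031713, Δφ=-0.1173786, Δλ=-1.4291925 rad; a=sin²(Δφ/2)+cosφ1·cosφ2·sin²(Δλ/2)=0.4300752335; c=2·atan2(√a, √(1-a))=1.430486874; dist=6371·c=9113.632 ≈ 9113.6 km; running total=33848.7 km
Leg 3 bearing: y=sinΔλ·cosφ2=-0.98998595, x=cosφ1·sinφ2-sinφ1·cosφ2·cosΔλ=-0.01923371; θ=atan2(y, x)=-91.1130° <0 so +360° → 268.8870° ≈ 268.9°
Leg 4: φ1=-0.0031713, φ2=0.6562630, Δφ=0.6594343, Δλ=3.5871979 rad; a=sin²(Δφ/2)+cosφ1·cosφ2·sin²(Δλ/2)=0.8584216720; c=2·atan2(√a, √(1-a))=2.370060647; dist=6371·c=15099.656 ≈ 15099.7 km; running total=48948.4 km
Leg 4 bearing: y=sinΔλ·cosφ2=-0.34147504, x=cosφ1·sinφ2-sinφ1·cosφ2·cosΔλ=0.60789014; θ=atan2(y, x)=-29.3246° <0 so +360° → 330.6754° ≈ 330.7°
Leg 5: φ1=0.6562630, φ2=-0.6423614, Δφ=-1.2986244, Δλ=0.8326652 rad; a=sin²(Δφ/2)+cosφ1·cosφ2·sin²(Δλ/2)=0.4693360708; c=2·atan2(√a, √(1-a))=1.509429960; dist=6371·c=9616.578 ≈ 9616.6 km; running total=58565.0 km
Leg 5 bearing: y=sinΔλ·cosφ2=0.59228736, x=cosφ1·sinφ2-sinφ1·cosφ2·cosΔλ=-0.80338943; θ=atan2(y, x)=143.6010° ≈ 143.6°

Leg 1: dist=15809.4 km, bearing=7.4°
Leg 2: dist=8925.7 km, bearing=90.2°
Leg 3: dist=9113.6 km, bearing=268.9°
Leg 4: dist=15099.7 km, bearing=330.7°
Leg 5: dist=9616.6 km, bearing=143.6°
Total: 58565.0 km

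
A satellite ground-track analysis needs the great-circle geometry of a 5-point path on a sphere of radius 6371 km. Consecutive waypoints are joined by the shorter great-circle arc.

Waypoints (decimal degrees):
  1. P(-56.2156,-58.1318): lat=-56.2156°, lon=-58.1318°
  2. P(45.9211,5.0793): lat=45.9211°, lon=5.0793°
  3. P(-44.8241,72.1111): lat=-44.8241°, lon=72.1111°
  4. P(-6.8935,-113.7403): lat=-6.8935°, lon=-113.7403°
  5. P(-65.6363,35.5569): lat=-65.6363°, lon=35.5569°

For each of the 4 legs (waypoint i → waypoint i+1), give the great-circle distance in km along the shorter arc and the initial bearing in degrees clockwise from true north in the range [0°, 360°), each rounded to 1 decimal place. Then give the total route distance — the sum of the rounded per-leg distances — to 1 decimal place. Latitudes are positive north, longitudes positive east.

Leg 1: φ1=-0.9811473, φ2=0.8014744, Δφ=1.7826217, Δλ=1.1032418 rad; a=sin²(Δφ/2)+cosφ1·cosφ2·sin²(Δλ/2)=0.7113640195; c=2·atan2(√a, √(1-a))=2.007249769; dist=6371·c=12788.188 ≈ 12788.2 km; running total=12788.2 km
Leg 1 bearing: y=sinΔλ·cosφ2=0.62098655, x=cosφ1·sinφ2-sinφ1·cosφ2·cosΔλ=0.66005811; θ=atan2(y, x)=43.2530° ≈ 43.3°
Leg 2: φ1=0.8014744, φ2=-0.7823281, Δφ=-1.5838025, Δλ=1.1699256 rad; a=sin²(Δφ/2)+cosφ1·cosφ2·sin²(Δλ/2)=0.6569372564; c=2·atan2(√a, √(1-a))=1.890067357; dist=6371·c=12041.619 ≈ 12041.6 km; running total=24829.8 km
Leg 2 bearing: y=sinΔλ·cosφ2=0.65304414, x=cosφ1·sinφ2-sinφ1·cosφ2·cosΔλ=-0.68921415; θ=atan2(y, x)=136.5436° ≈ 136.5°
Leg 3: φ1=-0.7823281, φ2=-0.1203143, Δφ=0.6620139, Δλ=-3.2437188 rad; a=sin²(Δφ/2)+cosφ1·cosφ2·sin²(Δλ/2)=0.8079345427; c=2·atan2(√a, √(1-a))=2.234284931; dist=6371·c=14234.629 ≈ 14234.6 km; running total=39064.4 km
Leg 3 bearing: y=sinΔλ·cosφ2=0.10121177, x=cosφ1·sinφ2-sinφ1·cosφ2·cosΔλ=-0.78132032; θ=atan2(y, x)=172.6190° ≈ 172.6°
Leg 4: φ1=-0.1203143, φ2=-1.1455695, Δφ=-1.0252553, Δλ=2.6057277 rad; a=sin²(Δφ/2)+cosφ1·cosφ2·sin²(Δλ/2)=0.6214013372; c=2·atan2(√a, √(1-a))=1.816050268; dist=6371·c=11570.056 ≈ 11570.1 km; running total=50634.5 km
Leg 4 bearing: y=sinΔλ·cosφ2=0.21063027, x=cosφ1·sinφ2-sinφ1·cosφ2·cosΔλ=-0.94693281; θ=atan2(y, x)=167.4596° ≈ 167.5°

Leg 1: dist=12788.2 km, bearing=43.3°
Leg 2: dist=12041.6 km, bearing=136.5°
Leg 3: dist=14234.6 km, bearing=172.6°
Leg 4: dist=11570.1 km, bearing=167.5°
Total: 50634.5 km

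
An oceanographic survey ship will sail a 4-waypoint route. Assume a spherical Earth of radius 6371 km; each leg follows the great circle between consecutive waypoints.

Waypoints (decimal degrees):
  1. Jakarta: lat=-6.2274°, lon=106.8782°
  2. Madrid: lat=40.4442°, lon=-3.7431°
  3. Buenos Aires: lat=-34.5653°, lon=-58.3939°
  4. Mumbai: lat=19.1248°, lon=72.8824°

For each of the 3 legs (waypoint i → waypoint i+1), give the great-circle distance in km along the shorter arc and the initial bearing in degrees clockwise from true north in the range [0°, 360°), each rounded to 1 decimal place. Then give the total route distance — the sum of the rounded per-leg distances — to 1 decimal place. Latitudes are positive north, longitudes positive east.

Leg 1: dist=12196.2 km, bearing=310.8°
Leg 2: dist=10042.3 km, bearing=222.2°
Leg 3: dist=14939.9 km, bearing=96.7°
Total: 37178.4 km

Leg 1: φ1=-0.1086886, φ2=0.7058845, Δφ=0.8145731, Δλ=-1.9307059 rad; a=sin²(Δφ/2)+cosφ1·cosφ2·sin²(Δλ/2)=0.6684082409; c=2·atan2(√a, √(1-a))=1.914330097; dist=6371·c=12196.197 ≈ 12196.2 km; running total=12196.2 km
Leg 1 bearing: y=sinΔλ·cosφ2=-0.71227738, x=cosφ1·sinφ2-sinφ1·cosφ2·cosΔλ=0.61580484; θ=atan2(y, x)=-49.1547° <0 so +360° → 310.8453° ≈ 310.8°
Leg 2: φ1=0.7058845, φ2=-0.6032783, Δφ=-1.3091627, Δλ=-0.9538364 rad; a=sin²(Δφ/2)+cosφ1·cosφ2·sin²(Δλ/2)=0.5027292823; c=2·atan2(√a, √(1-a))=1.576254918; dist=6371·c=10042.320 ≈ 10042.3 km; running total=22238.5 km
Leg 2 bearing: y=sinΔλ·cosφ2=-0.67166422, x=cosφ1·sinφ2-sinφ1·cosφ2·cosΔλ=-0.74083560; θ=atan2(y, x)=-137.8036° <0 so +360° → 222.1964° ≈ 222.2°
Leg 3: φ1=-0.6032783, φ2=0.3337907, Δφ=0.9370690, Δλ=2.2912037 rad; a=sin²(Δφ/2)+cosφ1·cosφ2·sin²(Δλ/2)=0.8495683753; c=2·atan2(√a, √(1-a))=2.344985748; dist=6371·c=14939.904 ≈ 14939.9 km; running total=37178.4 km
Leg 3 bearing: y=sinΔλ·cosφ2=0.71005763, x=cosφ1·sinφ2-sinφ1·cosφ2·cosΔλ=-0.08382102; θ=atan2(y, x)=96.7325° ≈ 96.7°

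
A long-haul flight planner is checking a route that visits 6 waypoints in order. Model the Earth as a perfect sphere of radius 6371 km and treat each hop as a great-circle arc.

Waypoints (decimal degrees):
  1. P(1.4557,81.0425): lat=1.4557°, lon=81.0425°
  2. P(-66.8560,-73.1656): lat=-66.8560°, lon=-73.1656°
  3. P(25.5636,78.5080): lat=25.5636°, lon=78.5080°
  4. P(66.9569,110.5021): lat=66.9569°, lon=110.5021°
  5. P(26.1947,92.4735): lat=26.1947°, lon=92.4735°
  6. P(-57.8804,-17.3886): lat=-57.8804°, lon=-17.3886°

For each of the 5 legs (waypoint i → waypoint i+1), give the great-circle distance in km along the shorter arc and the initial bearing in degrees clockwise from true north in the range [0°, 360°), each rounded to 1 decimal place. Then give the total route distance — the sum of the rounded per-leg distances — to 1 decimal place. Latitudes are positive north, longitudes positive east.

Leg 1: dist=12471.2 km, bearing=190.6°
Leg 2: dist=15027.5 km, bearing=142.6°
Leg 3: dist=5098.2 km, bearing=16.8°
Leg 4: dist=4698.3 km, bearing=204.4°
Leg 5: dist=13611.2 km, bearing=216.3°
Total: 50906.4 km

Leg 1: φ1=0.0254068, φ2=-1.1668573, Δφ=-1.1922641, Δλ=-2.6914391 rad; a=sin²(Δφ/2)+cosφ1·cosφ2·sin²(Δλ/2)=0.6885669010; c=2·atan2(√a, √(1-a))=1.957495950; dist=6371·c=12471.207 ≈ 12471.2 km; running total=12471.2 km
Leg 1 bearing: y=sinΔλ·cosφ2=-0.17101467, x=cosφ1·sinφ2-sinφ1·cosφ2·cosΔλ=-0.91023298; θ=atan2(y, x)=-169.3593° <0 so +360° → 190.6407° ≈ 190.6°
Leg 2: φ1=-1.1668573, φ2=0.4461690, Δφ=1.6130263, Δλ=2.6472037 rad; a=sin²(Δφ/2)+cosφ1·cosφ2·sin²(Δλ/2)=0.8544476931; c=2·atan2(√a, √(1-a))=2.358727170; dist=6371·c=15027.451 ≈ 15027.5 km; running total=27498.7 km
Leg 2 bearing: y=sinΔλ·cosφ2=0.42804415, x=cosφ1·sinφ2-sinφ1·cosφ2·cosΔλ=-0.56057607; θ=atan2(y, x)=142.6354° ≈ 142.6°
Leg 3: φ1=0.4461690, φ2=1.1686184, Δφ=0.7224494, Δλ=0.5584024 rad; a=sin²(Δφ/2)+cosφ1·cosφ2·sin²(Δλ/2)=0.1517237162; c=2·atan2(√a, √(1-a))=0.800214852; dist=6371·c=5098.169 ≈ 5098.2 km; running total=32596.9 km
Leg 3 bearing: y=sinΔλ·cosφ2=0.20738865, x=cosφ1·sinφ2-sinφ1·cosφ2·cosΔλ=0.68688024; θ=atan2(y, x)=16.8006° ≈ 16.8°
Leg 4: φ1=1.1686184, φ2=0.4571838, Δφ=-0.7114346, Δλ=-0.3146584 rad; a=sin²(Δφ/2)+cosφ1·cosφ2·sin²(Δλ/2)=0.1299091835; c=2·atan2(√a, √(1-a))=0.737455885; dist=6371·c=4698.331 ≈ 4698.3 km; running total=37295.2 km
Leg 4 bearing: y=sinΔλ·cosφ2=-0.27770665, x=cosφ1·sinφ2-sinφ1·cosφ2·cosΔλ=-0.61238074; θ=atan2(y, x)=-155.6063° <0 so +360° → 204.3937° ≈ 204.4°
Leg 5: φ1=0.4571838, φ2=-1.0102036, Δφ=-1.4673873, Δλ=-1.9174554 rad; a=sin²(Δφ/2)+cosφ1·cosφ2·sin²(Δλ/2)=0.7679757057; c=2·atan2(√a, √(1-a))=2.136430604; dist=6371·c=13611.199 ≈ 13611.2 km; running total=50906.4 km
Leg 5 bearing: y=sinΔλ·cosφ2=-0.50005983, x=cosφ1·sinφ2-sinφ1·cosφ2·cosΔλ=-0.68021780; θ=atan2(y, x)=-143.6787° <0 so +360° → 216.3213° ≈ 216.3°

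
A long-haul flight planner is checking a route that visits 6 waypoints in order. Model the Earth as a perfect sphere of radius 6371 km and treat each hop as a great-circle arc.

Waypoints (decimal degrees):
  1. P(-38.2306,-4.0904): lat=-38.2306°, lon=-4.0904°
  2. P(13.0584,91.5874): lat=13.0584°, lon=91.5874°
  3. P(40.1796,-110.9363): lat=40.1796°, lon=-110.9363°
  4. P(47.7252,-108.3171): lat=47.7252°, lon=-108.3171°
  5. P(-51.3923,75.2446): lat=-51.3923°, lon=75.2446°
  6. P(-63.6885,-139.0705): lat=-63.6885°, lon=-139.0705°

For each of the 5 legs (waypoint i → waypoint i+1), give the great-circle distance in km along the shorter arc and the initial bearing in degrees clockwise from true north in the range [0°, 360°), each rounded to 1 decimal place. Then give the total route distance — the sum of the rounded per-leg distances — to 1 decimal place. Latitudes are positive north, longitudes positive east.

Leg 1: dist=11391.5 km, bearing=83.1°
Leg 2: dist=13654.8 km, bearing=20.4°
Leg 3: dist=864.7 km, bearing=13.1°
Leg 4: dist=19533.3 km, bearing=210.9°
Leg 5: dist=6875.6 km, bearing=163.5°
Total: 52319.9 km

Leg 1: φ1=-0.6672498, φ2=0.2279121, Δφ=0.8951619, Δλ=1.6698926 rad; a=sin²(Δφ/2)+cosφ1·cosφ2·sin²(Δλ/2)=0.6077631309; c=2·atan2(√a, √(1-a))=1.788027052; dist=6371·c=11391.520 ≈ 11391.5 km; running total=11391.5 km
Leg 1 bearing: y=sinΔλ·cosφ2=0.96936112, x=cosφ1·sinφ2-sinφ1·cosφ2·cosΔλ=0.11784503; θ=atan2(y, x)=83.0686° ≈ 83.1°
Leg 2: φ1=0.2279121, φ2=0.7012663, Δφ=0.4733542, Δλ=-3.5347054 rad; a=sin²(Δφ/2)+cosφ1·cosφ2·sin²(Δλ/2)=0.7708602394; c=2·atan2(√a, √(1-a))=2.143278917; dist=6371·c=13654.830 ≈ 13654.8 km; running total=25046.3 km
Leg 2 bearing: y=sinΔλ·cosφ2=0.29267197, x=cosφ1·sinφ2-sinφ1·cosφ2·cosΔλ=0.78796069; θ=atan2(y, x)=20.3765° ≈ 20.4°
Leg 3: φ1=0.7012663, φ2=0.8329619, Δφ=0.1316956, Δλ=0.0457137 rad; a=sin²(Δφ/2)+cosφ1·cosφ2·sin²(Δλ/2)=0.0045981260; c=2·atan2(√a, √(1-a))=0.135723114; dist=6371·c=864.692 ≈ 864.7 km; running total=25911.0 km
Leg 3 bearing: y=sinΔλ·cosφ2=0.03074028, x=cosφ1·sinφ2-sinφ1·cosφ2·cosΔλ=0.13176862; θ=atan2(y, x)=13.1317° ≈ 13.1°
Leg 4: φ1=0.8329619, φ2=-0.8969648, Δφ=-1.7299267, Δλ=3.2037560 rad; a=sin²(Δφ/2)+cosφ1·cosφ2·sin²(Δλ/2)=0.9985708799; c=2·atan2(√a, √(1-a))=3.065967224; dist=6371·c=19533.277 ≈ 19533.3 km; running total=45444.3 km
Leg 4 bearing: y=sinΔλ·cosφ2=-0.03876402, x=cosφ1·sinφ2-sinφ1·cosφ2·cosΔλ=-0.06485107; θ=atan2(y, x)=-149.1316° <0 so +360° → 210.8684° ≈ 210.9°
Leg 5: φ1=-0.8969648, φ2=-1.1115740, Δφ=-0.2146092, Δλ=-3.7405041 rad; a=sin²(Δφ/2)+cosφ1·cosφ2·sin²(Δλ/2)=0.2639824575; c=2·atan2(√a, √(1-a))=1.079198519; dist=6371·c=6875.574 ≈ 6875.6 km; running total=52319.9 km
Leg 5 bearing: y=sinΔλ·cosφ2=0.24988004, x=cosφ1·sinφ2-sinφ1·cosφ2·cosΔλ=-0.84542465; θ=atan2(y, x)=163.5340° ≈ 163.5°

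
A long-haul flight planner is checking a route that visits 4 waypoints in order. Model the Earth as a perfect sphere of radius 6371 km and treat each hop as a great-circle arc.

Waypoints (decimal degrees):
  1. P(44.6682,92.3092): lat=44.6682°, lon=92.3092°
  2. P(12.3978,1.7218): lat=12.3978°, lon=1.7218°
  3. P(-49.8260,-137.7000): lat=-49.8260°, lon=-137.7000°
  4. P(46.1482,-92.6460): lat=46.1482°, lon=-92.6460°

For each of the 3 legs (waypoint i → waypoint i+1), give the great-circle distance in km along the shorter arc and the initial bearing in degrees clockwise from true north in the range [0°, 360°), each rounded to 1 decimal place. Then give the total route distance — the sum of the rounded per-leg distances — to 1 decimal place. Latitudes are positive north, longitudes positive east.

Leg 1: φ1=0.7796072, φ2=0.2163824, Δφ=-0.5632247, Δλ=-1.5810484 rad; a=sin²(Δφ/2)+cosφ1·cosφ2·sin²(Δλ/2)=0.4280942107; c=2·atan2(√a, √(1-a))=1.426484364; dist=6371·c=9088.132 ≈ 9088.1 km; running total=9088.1 km
Leg 1 bearing: y=sinΔλ·cosφ2=-0.97662920, x=cosφ1·sinφ2-sinφ1·cosφ2·cosΔλ=0.15972991; θ=atan2(y, x)=-80.7114° <0 so +360° → 279.2886° ≈ 279.3°
Leg 2: φ1=0.2163824, φ2=-0.8696278, Δφ=-1.0860102, Δλ=-2.4333695 rad; a=sin²(Δφ/2)+cosφ1·cosφ2·sin²(Δλ/2)=0.8212981325; c=2·atan2(√a, √(1-a))=2.268678271; dist=6371·c=14453.749 ≈ 14453.7 km; running total=23541.8 km
Leg 2 bearing: y=sinΔλ·cosφ2=-0.41963522, x=cosφ1·sinφ2-sinφ1·cosφ2·cosΔλ=-0.64107435; θ=atan2(y, x)=-146.7920° <0 so +360° → 213.2080° ≈ 213.2°
Leg 3: φ1=-0.8696278, φ2=0.8054380, Δφ=1.6750658, Δλ=0.7863406 rad; a=sin²(Δφ/2)+cosφ1·cosφ2·sin²(Δλ/2)=0.6176406842; c=2·atan2(√a, √(1-a))=1.808304380; dist=6371·c=11520.707 ≈ 11520.7 km; running total=35062.5 km
Leg 3 bearing: y=sinΔλ·cosφ2=0.49034182, x=cosφ1·sinφ2-sinφ1·cosφ2·cosΔλ=0.83917077; θ=atan2(y, x)=30.2985° ≈ 30.3°

Leg 1: dist=9088.1 km, bearing=279.3°
Leg 2: dist=14453.7 km, bearing=213.2°
Leg 3: dist=11520.7 km, bearing=30.3°
Total: 35062.5 km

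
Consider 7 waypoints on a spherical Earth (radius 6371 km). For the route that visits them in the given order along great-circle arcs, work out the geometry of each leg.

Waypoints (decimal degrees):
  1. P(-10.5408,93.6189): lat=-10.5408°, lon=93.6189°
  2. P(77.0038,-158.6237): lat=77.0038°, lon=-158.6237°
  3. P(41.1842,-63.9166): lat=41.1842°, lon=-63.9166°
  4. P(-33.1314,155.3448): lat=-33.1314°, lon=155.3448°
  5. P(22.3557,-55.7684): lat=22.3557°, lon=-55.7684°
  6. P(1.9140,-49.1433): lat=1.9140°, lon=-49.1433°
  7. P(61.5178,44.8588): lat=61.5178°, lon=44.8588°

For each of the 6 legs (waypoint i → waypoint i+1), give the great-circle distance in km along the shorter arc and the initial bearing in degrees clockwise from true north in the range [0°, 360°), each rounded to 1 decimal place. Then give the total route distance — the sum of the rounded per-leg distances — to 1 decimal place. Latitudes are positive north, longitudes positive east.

Leg 1: φ1=-0.1839717, φ2=1.3439698, Δφ=1.5279415, Δλ=-4.4024639 rad; a=sin²(Δφ/2)+cosφ1·cosφ2·sin²(Δλ/2)=0.6228399169; c=2·atan2(√a, √(1-a))=1.819017286; dist=6371·c=11588.959 ≈ 11589.0 km; running total=11589.0 km
Leg 1 bearing: y=sinΔλ·cosφ2=0.21417204, x=cosφ1·sinφ2-sinφ1·cosφ2·cosΔλ=0.94539503; θ=atan2(y, x)=12.7645° ≈ 12.8°
Leg 2: φ1=1.3439698, φ2=0.7187999, Δφ=-0.6251700, Δλ=1.6529507 rad; a=sin²(Δφ/2)+cosφ1·cosφ2·sin²(Δλ/2)=0.1861369858; c=2·atan2(√a, √(1-a))=0.892167780; dist=6371·c=5684.001 ≈ 5684.0 km; running total=17273.0 km
Leg 2 bearing: y=sinΔλ·cosφ2=0.75005818, x=cosφ1·sinφ2-sinφ1·cosφ2·cosΔλ=0.20826127; θ=atan2(y, x)=74.4821° ≈ 74.5°
Leg 3: φ1=0.7187999, φ2=-0.5782520, Δφ=-1.2970519, Δλ=3.8268334 rad; a=sin²(Δφ/2)+cosφ1·cosφ2·sin²(Δλ/2)=0.9239367620; c=2·atan2(√a, √(1-a))=2.582757948; dist=6371·c=16454.751 ≈ 16454.8 km; running total=33727.8 km
Leg 3 bearing: y=sinΔλ·cosφ2=-0.52996868, x=cosφ1·sinφ2-sinφ1·cosφ2·cosΔλ=0.01561053; θ=atan2(y, x)=-88.3128° <0 so +360° → 271.6872° ≈ 271.7°
Leg 4: φ1=-0.5782520, φ2=0.3901806, Δφ=0.9684326, Δλ=-3.6846204 rad; a=sin²(Δφ/2)+cosφ1·cosφ2·sin²(Δλ/2)=0.9354781493; c=2·atan2(√a, √(1-a))=2.627941529; dist=6371·c=16742.615 ≈ 16742.6 km; running total=50470.4 km
Leg 4 bearing: y=sinΔλ·cosφ2=0.47789332, x=cosφ1·sinφ2-sinφ1·cosφ2·cosΔλ=-0.11425018; θ=atan2(y, x)=103.4454° ≈ 103.4°
Leg 5: φ1=0.3901806, φ2=0.0334056, Δφ=-0.3567750, Δλ=0.1156298 rad; a=sin²(Δφ/2)+cosφ1·cosφ2·sin²(Δλ/2)=0.0345721470; c=2·atan2(√a, √(1-a))=0.374048508; dist=6371·c=2383.063 ≈ 2383.1 km; running total=52853.5 km
Leg 5 bearing: y=sinΔλ·cosφ2=0.11530795, x=cosφ1·sinφ2-sinφ1·cosφ2·cosΔλ=-0.34671564; θ=atan2(y, x)=161.6043° ≈ 161.6°
Leg 6: φ1=0.0334056, φ2=1.0736882, Δφ=1.0402826, Δλ=1.6406461 rad; a=sin²(Δφ/2)+cosφ1·cosφ2·sin²(Δλ/2)=0.5019539142; c=2·atan2(√a, √(1-a))=1.574704165; dist=6371·c=10032.440 ≈ 10032.4 km; running total=62885.9 km
Leg 6 bearing: y=sinΔλ·cosφ2=0.47572283, x=cosφ1·sinφ2-sinφ1·cosφ2·cosΔλ=0.87958656; θ=atan2(y, x)=28.4067° ≈ 28.4°

Leg 1: dist=11589.0 km, bearing=12.8°
Leg 2: dist=5684.0 km, bearing=74.5°
Leg 3: dist=16454.8 km, bearing=271.7°
Leg 4: dist=16742.6 km, bearing=103.4°
Leg 5: dist=2383.1 km, bearing=161.6°
Leg 6: dist=10032.4 km, bearing=28.4°
Total: 62885.9 km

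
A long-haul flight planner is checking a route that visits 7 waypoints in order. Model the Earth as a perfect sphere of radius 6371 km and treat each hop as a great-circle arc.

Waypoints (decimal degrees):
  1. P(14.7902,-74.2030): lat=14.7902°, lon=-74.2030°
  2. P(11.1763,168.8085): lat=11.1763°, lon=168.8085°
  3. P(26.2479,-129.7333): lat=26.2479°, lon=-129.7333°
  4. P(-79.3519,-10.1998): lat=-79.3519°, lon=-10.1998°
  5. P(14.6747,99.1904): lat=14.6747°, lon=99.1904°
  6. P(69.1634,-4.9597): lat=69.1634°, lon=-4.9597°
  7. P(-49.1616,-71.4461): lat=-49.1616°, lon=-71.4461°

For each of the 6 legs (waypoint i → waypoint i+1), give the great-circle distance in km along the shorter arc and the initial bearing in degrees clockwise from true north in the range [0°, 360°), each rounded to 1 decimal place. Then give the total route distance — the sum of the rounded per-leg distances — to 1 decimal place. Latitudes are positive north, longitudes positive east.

Leg 1: dist=12497.6 km, bearing=289.0°
Leg 2: dist=6626.5 km, bearing=66.0°
Leg 3: dist=13464.2 km, bearing=169.2°
Leg 4: dist=12004.3 km, bearing=106.4°
Leg 5: dist=9031.2 km, bearing=339.6°
Leg 6: dist=14221.8 km, bearing=229.5°
Total: 67845.6 km

Leg 1: φ1=0.2581377, φ2=0.1950632, Δφ=-0.0630745, Δλ=4.2413508 rad; a=sin²(Δφ/2)+cosφ1·cosφ2·sin²(Δλ/2)=0.6904868573; c=2·atan2(√a, √(1-a))=1.961645531; dist=6371·c=12497.644 ≈ 12497.6 km; running total=12497.6 km
Leg 1 bearing: y=sinΔλ·cosφ2=-0.87419833, x=cosφ1·sinφ2-sinφ1·cosφ2·cosΔλ=0.30105864; θ=atan2(y, x)=-70.9972° <0 so +360° → 289.0028° ≈ 289.0°
Leg 2: φ1=0.1950632, φ2=0.4581123, Δφ=0.2630490, Δλ=-5.2105374 rad; a=sin²(Δφ/2)+cosφ1·cosφ2·sin²(Δλ/2)=0.2469359038; c=2·atan2(√a, √(1-a))=1.040106750; dist=6371·c=6626.520 ≈ 6626.5 km; running total=19124.1 km
Leg 2 bearing: y=sinΔλ·cosφ2=0.78788893, x=cosφ1·sinφ2-sinφ1·cosφ2·cosΔλ=0.35080662; θ=atan2(y, x)=65.9990° ≈ 66.0°
Leg 3: φ1=0.4581123, φ2=-1.3849519, Δφ=-1.8430642, Δλ=2.0862531 rad; a=sin²(Δφ/2)+cosφ1·cosφ2·sin²(Δλ/2)=0.7581655669; c=2·atan2(√a, √(1-a))=2.113357605; dist=6371·c=13464.201 ≈ 13464.2 km; running total=32588.3 km
Leg 3 bearing: y=sinΔλ·cosφ2=0.16076802, x=cosφ1·sinφ2-sinφ1·cosφ2·cosΔλ=-0.84116336; θ=atan2(y, x)=169.1798° ≈ 169.2°
Leg 4: φ1=-1.3849519, φ2=0.2561218, Δφ=1.6410738, Δλ=1.9092192 rad; a=sin²(Δφ/2)+cosφ1·cosφ2·sin²(Δλ/2)=0.6541566132; c=2·atan2(√a, √(1-a))=1.884215695; dist=6371·c=12004.338 ≈ 12004.3 km; running total=44592.6 km
Leg 4 bearing: y=sinΔλ·cosφ2=0.91250941, x=cosφ1·sinφ2-sinφ1·cosφ2·cosΔλ=-0.26882994; θ=atan2(y, x)=106.4152° ≈ 106.4°
Leg 5: φ1=0.2561218, φ2=1.2071291, Δφ=0.9510072, Δλ=-1.8177622 rad; a=sin²(Δφ/2)+cosφ1·cosφ2·sin²(Δλ/2)=0.4236786500; c=2·atan2(√a, √(1-a))=1.417554567; dist=6371·c=9031.240 ≈ 9031.2 km; running total=53623.8 km
Leg 5 bearing: y=sinΔλ·cosφ2=-0.34491150, x=cosφ1·sinφ2-sinφ1·cosφ2·cosΔλ=0.92614052; θ=atan2(y, x)=-20.4262° <0 so +360° → 339.5738° ≈ 339.6°
Leg 6: φ1=1.2071291, φ2=-0.8580318, Δφ=-2.0651608, Δλ=-1.1604066 rad; a=sin²(Δφ/2)+cosφ1·cosφ2·sin²(Δλ/2)=0.8071377731; c=2·atan2(√a, √(1-a))=2.232263879; dist=6371·c=14221.753 ≈ 14221.8 km; running total=67845.6 km
Leg 6 bearing: y=sinΔλ·cosφ2=-0.59962917, x=cosφ1·sinφ2-sinφ1·cosφ2·cosΔλ=-0.51294290; θ=atan2(y, x)=-130.5448° <0 so +360° → 229.4552° ≈ 229.5°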